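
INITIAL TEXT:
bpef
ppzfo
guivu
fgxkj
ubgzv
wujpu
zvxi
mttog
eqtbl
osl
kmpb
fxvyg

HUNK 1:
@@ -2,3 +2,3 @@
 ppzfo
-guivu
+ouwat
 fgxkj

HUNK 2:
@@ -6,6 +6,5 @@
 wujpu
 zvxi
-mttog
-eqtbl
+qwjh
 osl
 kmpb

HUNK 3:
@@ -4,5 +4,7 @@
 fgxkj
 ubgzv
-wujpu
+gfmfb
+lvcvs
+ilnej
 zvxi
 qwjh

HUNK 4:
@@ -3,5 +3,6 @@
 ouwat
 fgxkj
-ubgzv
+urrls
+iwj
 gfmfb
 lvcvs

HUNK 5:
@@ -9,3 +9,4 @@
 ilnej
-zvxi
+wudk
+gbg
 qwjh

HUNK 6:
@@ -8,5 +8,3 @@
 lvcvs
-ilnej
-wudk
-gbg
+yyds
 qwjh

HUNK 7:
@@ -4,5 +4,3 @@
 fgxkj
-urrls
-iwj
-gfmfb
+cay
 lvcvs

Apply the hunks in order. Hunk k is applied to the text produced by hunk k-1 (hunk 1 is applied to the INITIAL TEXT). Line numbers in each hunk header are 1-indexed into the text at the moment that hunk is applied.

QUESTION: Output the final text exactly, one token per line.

Hunk 1: at line 2 remove [guivu] add [ouwat] -> 12 lines: bpef ppzfo ouwat fgxkj ubgzv wujpu zvxi mttog eqtbl osl kmpb fxvyg
Hunk 2: at line 6 remove [mttog,eqtbl] add [qwjh] -> 11 lines: bpef ppzfo ouwat fgxkj ubgzv wujpu zvxi qwjh osl kmpb fxvyg
Hunk 3: at line 4 remove [wujpu] add [gfmfb,lvcvs,ilnej] -> 13 lines: bpef ppzfo ouwat fgxkj ubgzv gfmfb lvcvs ilnej zvxi qwjh osl kmpb fxvyg
Hunk 4: at line 3 remove [ubgzv] add [urrls,iwj] -> 14 lines: bpef ppzfo ouwat fgxkj urrls iwj gfmfb lvcvs ilnej zvxi qwjh osl kmpb fxvyg
Hunk 5: at line 9 remove [zvxi] add [wudk,gbg] -> 15 lines: bpef ppzfo ouwat fgxkj urrls iwj gfmfb lvcvs ilnej wudk gbg qwjh osl kmpb fxvyg
Hunk 6: at line 8 remove [ilnej,wudk,gbg] add [yyds] -> 13 lines: bpef ppzfo ouwat fgxkj urrls iwj gfmfb lvcvs yyds qwjh osl kmpb fxvyg
Hunk 7: at line 4 remove [urrls,iwj,gfmfb] add [cay] -> 11 lines: bpef ppzfo ouwat fgxkj cay lvcvs yyds qwjh osl kmpb fxvyg

Answer: bpef
ppzfo
ouwat
fgxkj
cay
lvcvs
yyds
qwjh
osl
kmpb
fxvyg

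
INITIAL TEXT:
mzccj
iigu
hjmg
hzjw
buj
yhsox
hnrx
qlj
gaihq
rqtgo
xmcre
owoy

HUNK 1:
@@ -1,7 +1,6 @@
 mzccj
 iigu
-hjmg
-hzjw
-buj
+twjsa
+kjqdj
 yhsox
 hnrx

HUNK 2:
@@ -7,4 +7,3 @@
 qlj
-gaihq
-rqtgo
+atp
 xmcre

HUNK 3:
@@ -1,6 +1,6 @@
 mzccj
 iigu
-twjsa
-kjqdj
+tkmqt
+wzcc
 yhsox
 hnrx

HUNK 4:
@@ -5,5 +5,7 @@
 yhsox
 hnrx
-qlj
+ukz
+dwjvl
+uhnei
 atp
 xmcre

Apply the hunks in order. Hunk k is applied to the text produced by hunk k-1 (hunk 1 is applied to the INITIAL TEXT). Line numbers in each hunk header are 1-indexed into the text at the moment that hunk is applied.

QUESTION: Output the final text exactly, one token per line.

Answer: mzccj
iigu
tkmqt
wzcc
yhsox
hnrx
ukz
dwjvl
uhnei
atp
xmcre
owoy

Derivation:
Hunk 1: at line 1 remove [hjmg,hzjw,buj] add [twjsa,kjqdj] -> 11 lines: mzccj iigu twjsa kjqdj yhsox hnrx qlj gaihq rqtgo xmcre owoy
Hunk 2: at line 7 remove [gaihq,rqtgo] add [atp] -> 10 lines: mzccj iigu twjsa kjqdj yhsox hnrx qlj atp xmcre owoy
Hunk 3: at line 1 remove [twjsa,kjqdj] add [tkmqt,wzcc] -> 10 lines: mzccj iigu tkmqt wzcc yhsox hnrx qlj atp xmcre owoy
Hunk 4: at line 5 remove [qlj] add [ukz,dwjvl,uhnei] -> 12 lines: mzccj iigu tkmqt wzcc yhsox hnrx ukz dwjvl uhnei atp xmcre owoy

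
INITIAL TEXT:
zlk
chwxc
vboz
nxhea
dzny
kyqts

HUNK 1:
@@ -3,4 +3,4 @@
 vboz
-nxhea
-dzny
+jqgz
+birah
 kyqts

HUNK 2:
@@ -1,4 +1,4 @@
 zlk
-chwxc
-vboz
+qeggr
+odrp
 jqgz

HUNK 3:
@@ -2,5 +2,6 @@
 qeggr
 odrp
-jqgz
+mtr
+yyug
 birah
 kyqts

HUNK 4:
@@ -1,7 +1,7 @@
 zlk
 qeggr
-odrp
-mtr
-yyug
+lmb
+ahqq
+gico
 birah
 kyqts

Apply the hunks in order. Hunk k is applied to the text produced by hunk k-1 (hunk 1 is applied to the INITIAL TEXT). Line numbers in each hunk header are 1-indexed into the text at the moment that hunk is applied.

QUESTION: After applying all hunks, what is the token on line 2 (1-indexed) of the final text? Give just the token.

Answer: qeggr

Derivation:
Hunk 1: at line 3 remove [nxhea,dzny] add [jqgz,birah] -> 6 lines: zlk chwxc vboz jqgz birah kyqts
Hunk 2: at line 1 remove [chwxc,vboz] add [qeggr,odrp] -> 6 lines: zlk qeggr odrp jqgz birah kyqts
Hunk 3: at line 2 remove [jqgz] add [mtr,yyug] -> 7 lines: zlk qeggr odrp mtr yyug birah kyqts
Hunk 4: at line 1 remove [odrp,mtr,yyug] add [lmb,ahqq,gico] -> 7 lines: zlk qeggr lmb ahqq gico birah kyqts
Final line 2: qeggr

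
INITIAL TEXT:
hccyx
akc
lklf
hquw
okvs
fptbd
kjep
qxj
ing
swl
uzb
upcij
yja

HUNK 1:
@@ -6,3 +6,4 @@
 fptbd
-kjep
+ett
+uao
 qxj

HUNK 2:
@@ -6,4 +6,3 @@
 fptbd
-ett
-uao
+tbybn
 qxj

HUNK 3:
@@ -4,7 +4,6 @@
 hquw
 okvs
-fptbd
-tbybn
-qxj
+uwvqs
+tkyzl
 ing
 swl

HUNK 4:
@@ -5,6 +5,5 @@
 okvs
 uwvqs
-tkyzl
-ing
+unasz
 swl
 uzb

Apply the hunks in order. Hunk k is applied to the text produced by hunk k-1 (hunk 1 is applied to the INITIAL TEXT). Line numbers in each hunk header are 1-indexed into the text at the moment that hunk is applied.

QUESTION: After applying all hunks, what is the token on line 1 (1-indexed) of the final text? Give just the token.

Hunk 1: at line 6 remove [kjep] add [ett,uao] -> 14 lines: hccyx akc lklf hquw okvs fptbd ett uao qxj ing swl uzb upcij yja
Hunk 2: at line 6 remove [ett,uao] add [tbybn] -> 13 lines: hccyx akc lklf hquw okvs fptbd tbybn qxj ing swl uzb upcij yja
Hunk 3: at line 4 remove [fptbd,tbybn,qxj] add [uwvqs,tkyzl] -> 12 lines: hccyx akc lklf hquw okvs uwvqs tkyzl ing swl uzb upcij yja
Hunk 4: at line 5 remove [tkyzl,ing] add [unasz] -> 11 lines: hccyx akc lklf hquw okvs uwvqs unasz swl uzb upcij yja
Final line 1: hccyx

Answer: hccyx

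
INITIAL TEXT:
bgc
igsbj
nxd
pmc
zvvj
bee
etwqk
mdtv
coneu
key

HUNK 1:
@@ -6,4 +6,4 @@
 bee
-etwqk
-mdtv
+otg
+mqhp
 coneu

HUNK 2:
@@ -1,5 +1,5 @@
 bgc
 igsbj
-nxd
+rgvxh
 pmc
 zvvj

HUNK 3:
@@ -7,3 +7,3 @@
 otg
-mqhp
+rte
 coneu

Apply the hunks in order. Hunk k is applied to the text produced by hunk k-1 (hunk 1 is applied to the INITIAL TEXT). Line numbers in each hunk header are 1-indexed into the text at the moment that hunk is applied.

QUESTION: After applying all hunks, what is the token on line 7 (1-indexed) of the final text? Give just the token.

Hunk 1: at line 6 remove [etwqk,mdtv] add [otg,mqhp] -> 10 lines: bgc igsbj nxd pmc zvvj bee otg mqhp coneu key
Hunk 2: at line 1 remove [nxd] add [rgvxh] -> 10 lines: bgc igsbj rgvxh pmc zvvj bee otg mqhp coneu key
Hunk 3: at line 7 remove [mqhp] add [rte] -> 10 lines: bgc igsbj rgvxh pmc zvvj bee otg rte coneu key
Final line 7: otg

Answer: otg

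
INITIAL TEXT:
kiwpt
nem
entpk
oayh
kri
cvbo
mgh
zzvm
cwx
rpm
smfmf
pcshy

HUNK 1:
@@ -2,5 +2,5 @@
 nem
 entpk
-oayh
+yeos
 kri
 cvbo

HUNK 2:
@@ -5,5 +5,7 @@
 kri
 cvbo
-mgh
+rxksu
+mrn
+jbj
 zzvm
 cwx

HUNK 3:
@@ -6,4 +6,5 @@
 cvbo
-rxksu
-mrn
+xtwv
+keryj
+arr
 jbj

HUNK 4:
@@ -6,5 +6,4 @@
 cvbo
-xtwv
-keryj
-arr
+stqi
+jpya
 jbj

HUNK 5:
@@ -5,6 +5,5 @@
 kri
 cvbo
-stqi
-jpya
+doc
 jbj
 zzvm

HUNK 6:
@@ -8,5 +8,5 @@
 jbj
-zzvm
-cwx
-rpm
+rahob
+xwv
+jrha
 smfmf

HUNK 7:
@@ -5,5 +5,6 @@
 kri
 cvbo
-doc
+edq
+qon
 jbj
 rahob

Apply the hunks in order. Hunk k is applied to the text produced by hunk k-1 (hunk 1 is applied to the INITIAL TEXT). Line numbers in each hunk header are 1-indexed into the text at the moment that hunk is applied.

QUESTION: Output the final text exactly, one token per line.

Answer: kiwpt
nem
entpk
yeos
kri
cvbo
edq
qon
jbj
rahob
xwv
jrha
smfmf
pcshy

Derivation:
Hunk 1: at line 2 remove [oayh] add [yeos] -> 12 lines: kiwpt nem entpk yeos kri cvbo mgh zzvm cwx rpm smfmf pcshy
Hunk 2: at line 5 remove [mgh] add [rxksu,mrn,jbj] -> 14 lines: kiwpt nem entpk yeos kri cvbo rxksu mrn jbj zzvm cwx rpm smfmf pcshy
Hunk 3: at line 6 remove [rxksu,mrn] add [xtwv,keryj,arr] -> 15 lines: kiwpt nem entpk yeos kri cvbo xtwv keryj arr jbj zzvm cwx rpm smfmf pcshy
Hunk 4: at line 6 remove [xtwv,keryj,arr] add [stqi,jpya] -> 14 lines: kiwpt nem entpk yeos kri cvbo stqi jpya jbj zzvm cwx rpm smfmf pcshy
Hunk 5: at line 5 remove [stqi,jpya] add [doc] -> 13 lines: kiwpt nem entpk yeos kri cvbo doc jbj zzvm cwx rpm smfmf pcshy
Hunk 6: at line 8 remove [zzvm,cwx,rpm] add [rahob,xwv,jrha] -> 13 lines: kiwpt nem entpk yeos kri cvbo doc jbj rahob xwv jrha smfmf pcshy
Hunk 7: at line 5 remove [doc] add [edq,qon] -> 14 lines: kiwpt nem entpk yeos kri cvbo edq qon jbj rahob xwv jrha smfmf pcshy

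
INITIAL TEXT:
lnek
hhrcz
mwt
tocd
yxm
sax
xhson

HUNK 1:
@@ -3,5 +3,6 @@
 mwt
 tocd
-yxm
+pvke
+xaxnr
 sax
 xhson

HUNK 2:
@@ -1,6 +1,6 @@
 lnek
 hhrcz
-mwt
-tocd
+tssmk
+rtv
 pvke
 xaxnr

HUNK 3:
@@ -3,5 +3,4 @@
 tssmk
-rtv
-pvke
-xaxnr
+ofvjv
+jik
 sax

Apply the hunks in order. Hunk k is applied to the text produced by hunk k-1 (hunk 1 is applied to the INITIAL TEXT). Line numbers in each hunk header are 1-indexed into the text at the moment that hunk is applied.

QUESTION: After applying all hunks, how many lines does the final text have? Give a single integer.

Answer: 7

Derivation:
Hunk 1: at line 3 remove [yxm] add [pvke,xaxnr] -> 8 lines: lnek hhrcz mwt tocd pvke xaxnr sax xhson
Hunk 2: at line 1 remove [mwt,tocd] add [tssmk,rtv] -> 8 lines: lnek hhrcz tssmk rtv pvke xaxnr sax xhson
Hunk 3: at line 3 remove [rtv,pvke,xaxnr] add [ofvjv,jik] -> 7 lines: lnek hhrcz tssmk ofvjv jik sax xhson
Final line count: 7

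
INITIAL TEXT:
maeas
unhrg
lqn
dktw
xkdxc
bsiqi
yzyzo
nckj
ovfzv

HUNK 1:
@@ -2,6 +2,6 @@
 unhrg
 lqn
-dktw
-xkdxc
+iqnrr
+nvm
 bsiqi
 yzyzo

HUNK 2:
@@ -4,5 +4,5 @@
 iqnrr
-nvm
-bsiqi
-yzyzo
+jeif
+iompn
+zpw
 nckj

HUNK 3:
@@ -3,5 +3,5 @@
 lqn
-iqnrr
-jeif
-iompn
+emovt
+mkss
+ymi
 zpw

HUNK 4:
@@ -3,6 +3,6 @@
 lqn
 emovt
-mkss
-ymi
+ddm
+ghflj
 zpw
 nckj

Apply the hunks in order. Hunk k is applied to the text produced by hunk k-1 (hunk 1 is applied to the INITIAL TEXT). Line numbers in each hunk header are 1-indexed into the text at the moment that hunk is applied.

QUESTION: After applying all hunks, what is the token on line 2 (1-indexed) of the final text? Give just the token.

Answer: unhrg

Derivation:
Hunk 1: at line 2 remove [dktw,xkdxc] add [iqnrr,nvm] -> 9 lines: maeas unhrg lqn iqnrr nvm bsiqi yzyzo nckj ovfzv
Hunk 2: at line 4 remove [nvm,bsiqi,yzyzo] add [jeif,iompn,zpw] -> 9 lines: maeas unhrg lqn iqnrr jeif iompn zpw nckj ovfzv
Hunk 3: at line 3 remove [iqnrr,jeif,iompn] add [emovt,mkss,ymi] -> 9 lines: maeas unhrg lqn emovt mkss ymi zpw nckj ovfzv
Hunk 4: at line 3 remove [mkss,ymi] add [ddm,ghflj] -> 9 lines: maeas unhrg lqn emovt ddm ghflj zpw nckj ovfzv
Final line 2: unhrg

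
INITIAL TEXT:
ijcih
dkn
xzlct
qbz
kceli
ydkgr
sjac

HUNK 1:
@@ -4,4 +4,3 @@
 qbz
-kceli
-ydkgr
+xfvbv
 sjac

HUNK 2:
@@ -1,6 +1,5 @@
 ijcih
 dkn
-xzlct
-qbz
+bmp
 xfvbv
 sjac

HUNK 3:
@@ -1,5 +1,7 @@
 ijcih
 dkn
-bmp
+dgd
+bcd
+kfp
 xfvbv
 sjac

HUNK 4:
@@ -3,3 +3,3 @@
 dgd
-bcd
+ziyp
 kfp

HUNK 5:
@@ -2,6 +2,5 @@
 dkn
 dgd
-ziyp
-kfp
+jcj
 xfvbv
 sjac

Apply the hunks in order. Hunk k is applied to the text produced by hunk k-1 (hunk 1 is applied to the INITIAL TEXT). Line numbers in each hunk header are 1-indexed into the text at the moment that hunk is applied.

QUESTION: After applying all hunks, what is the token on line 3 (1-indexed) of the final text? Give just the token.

Answer: dgd

Derivation:
Hunk 1: at line 4 remove [kceli,ydkgr] add [xfvbv] -> 6 lines: ijcih dkn xzlct qbz xfvbv sjac
Hunk 2: at line 1 remove [xzlct,qbz] add [bmp] -> 5 lines: ijcih dkn bmp xfvbv sjac
Hunk 3: at line 1 remove [bmp] add [dgd,bcd,kfp] -> 7 lines: ijcih dkn dgd bcd kfp xfvbv sjac
Hunk 4: at line 3 remove [bcd] add [ziyp] -> 7 lines: ijcih dkn dgd ziyp kfp xfvbv sjac
Hunk 5: at line 2 remove [ziyp,kfp] add [jcj] -> 6 lines: ijcih dkn dgd jcj xfvbv sjac
Final line 3: dgd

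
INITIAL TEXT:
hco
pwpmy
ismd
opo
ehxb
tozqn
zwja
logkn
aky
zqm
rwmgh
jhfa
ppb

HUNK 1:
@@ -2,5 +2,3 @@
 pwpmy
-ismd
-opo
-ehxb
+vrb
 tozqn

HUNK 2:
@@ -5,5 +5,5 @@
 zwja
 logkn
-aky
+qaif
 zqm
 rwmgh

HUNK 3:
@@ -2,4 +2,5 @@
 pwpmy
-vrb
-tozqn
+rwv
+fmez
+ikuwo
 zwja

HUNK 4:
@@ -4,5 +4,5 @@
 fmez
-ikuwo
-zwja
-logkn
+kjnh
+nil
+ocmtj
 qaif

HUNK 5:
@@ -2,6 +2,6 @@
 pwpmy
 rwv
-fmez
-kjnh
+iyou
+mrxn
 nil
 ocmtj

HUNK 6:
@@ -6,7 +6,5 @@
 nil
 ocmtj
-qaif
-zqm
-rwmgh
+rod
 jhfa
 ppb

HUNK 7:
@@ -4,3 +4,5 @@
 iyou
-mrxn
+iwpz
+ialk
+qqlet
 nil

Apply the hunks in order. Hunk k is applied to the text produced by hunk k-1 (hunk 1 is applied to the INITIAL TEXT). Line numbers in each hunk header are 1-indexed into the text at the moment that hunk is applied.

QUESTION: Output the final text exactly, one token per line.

Answer: hco
pwpmy
rwv
iyou
iwpz
ialk
qqlet
nil
ocmtj
rod
jhfa
ppb

Derivation:
Hunk 1: at line 2 remove [ismd,opo,ehxb] add [vrb] -> 11 lines: hco pwpmy vrb tozqn zwja logkn aky zqm rwmgh jhfa ppb
Hunk 2: at line 5 remove [aky] add [qaif] -> 11 lines: hco pwpmy vrb tozqn zwja logkn qaif zqm rwmgh jhfa ppb
Hunk 3: at line 2 remove [vrb,tozqn] add [rwv,fmez,ikuwo] -> 12 lines: hco pwpmy rwv fmez ikuwo zwja logkn qaif zqm rwmgh jhfa ppb
Hunk 4: at line 4 remove [ikuwo,zwja,logkn] add [kjnh,nil,ocmtj] -> 12 lines: hco pwpmy rwv fmez kjnh nil ocmtj qaif zqm rwmgh jhfa ppb
Hunk 5: at line 2 remove [fmez,kjnh] add [iyou,mrxn] -> 12 lines: hco pwpmy rwv iyou mrxn nil ocmtj qaif zqm rwmgh jhfa ppb
Hunk 6: at line 6 remove [qaif,zqm,rwmgh] add [rod] -> 10 lines: hco pwpmy rwv iyou mrxn nil ocmtj rod jhfa ppb
Hunk 7: at line 4 remove [mrxn] add [iwpz,ialk,qqlet] -> 12 lines: hco pwpmy rwv iyou iwpz ialk qqlet nil ocmtj rod jhfa ppb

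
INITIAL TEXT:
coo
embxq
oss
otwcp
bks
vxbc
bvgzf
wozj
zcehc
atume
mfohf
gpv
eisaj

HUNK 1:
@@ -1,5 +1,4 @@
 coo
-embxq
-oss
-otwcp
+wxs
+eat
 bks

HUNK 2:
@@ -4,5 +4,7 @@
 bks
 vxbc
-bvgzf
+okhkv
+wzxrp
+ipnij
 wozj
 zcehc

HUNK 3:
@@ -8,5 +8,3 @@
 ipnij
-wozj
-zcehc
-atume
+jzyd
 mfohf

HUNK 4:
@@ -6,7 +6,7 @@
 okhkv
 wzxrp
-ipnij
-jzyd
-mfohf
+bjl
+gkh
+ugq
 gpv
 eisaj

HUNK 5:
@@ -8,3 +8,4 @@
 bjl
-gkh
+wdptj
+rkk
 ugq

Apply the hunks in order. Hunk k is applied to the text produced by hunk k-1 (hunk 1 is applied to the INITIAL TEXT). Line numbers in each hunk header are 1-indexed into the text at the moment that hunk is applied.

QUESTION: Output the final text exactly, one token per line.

Answer: coo
wxs
eat
bks
vxbc
okhkv
wzxrp
bjl
wdptj
rkk
ugq
gpv
eisaj

Derivation:
Hunk 1: at line 1 remove [embxq,oss,otwcp] add [wxs,eat] -> 12 lines: coo wxs eat bks vxbc bvgzf wozj zcehc atume mfohf gpv eisaj
Hunk 2: at line 4 remove [bvgzf] add [okhkv,wzxrp,ipnij] -> 14 lines: coo wxs eat bks vxbc okhkv wzxrp ipnij wozj zcehc atume mfohf gpv eisaj
Hunk 3: at line 8 remove [wozj,zcehc,atume] add [jzyd] -> 12 lines: coo wxs eat bks vxbc okhkv wzxrp ipnij jzyd mfohf gpv eisaj
Hunk 4: at line 6 remove [ipnij,jzyd,mfohf] add [bjl,gkh,ugq] -> 12 lines: coo wxs eat bks vxbc okhkv wzxrp bjl gkh ugq gpv eisaj
Hunk 5: at line 8 remove [gkh] add [wdptj,rkk] -> 13 lines: coo wxs eat bks vxbc okhkv wzxrp bjl wdptj rkk ugq gpv eisaj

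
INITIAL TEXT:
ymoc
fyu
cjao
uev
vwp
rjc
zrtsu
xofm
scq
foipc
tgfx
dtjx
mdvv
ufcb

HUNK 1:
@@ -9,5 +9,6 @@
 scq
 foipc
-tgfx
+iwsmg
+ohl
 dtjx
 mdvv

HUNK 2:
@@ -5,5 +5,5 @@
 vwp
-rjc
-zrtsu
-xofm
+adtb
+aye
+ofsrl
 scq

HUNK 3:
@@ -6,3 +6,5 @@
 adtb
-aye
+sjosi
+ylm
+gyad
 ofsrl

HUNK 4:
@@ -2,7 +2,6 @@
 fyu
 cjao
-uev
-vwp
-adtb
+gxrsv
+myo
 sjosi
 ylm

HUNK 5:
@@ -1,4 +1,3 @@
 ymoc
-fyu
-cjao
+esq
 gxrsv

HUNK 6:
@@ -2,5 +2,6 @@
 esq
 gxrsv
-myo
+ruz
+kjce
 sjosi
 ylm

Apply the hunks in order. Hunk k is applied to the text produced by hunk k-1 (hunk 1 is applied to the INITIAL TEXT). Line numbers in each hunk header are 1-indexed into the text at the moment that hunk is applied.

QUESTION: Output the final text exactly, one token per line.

Answer: ymoc
esq
gxrsv
ruz
kjce
sjosi
ylm
gyad
ofsrl
scq
foipc
iwsmg
ohl
dtjx
mdvv
ufcb

Derivation:
Hunk 1: at line 9 remove [tgfx] add [iwsmg,ohl] -> 15 lines: ymoc fyu cjao uev vwp rjc zrtsu xofm scq foipc iwsmg ohl dtjx mdvv ufcb
Hunk 2: at line 5 remove [rjc,zrtsu,xofm] add [adtb,aye,ofsrl] -> 15 lines: ymoc fyu cjao uev vwp adtb aye ofsrl scq foipc iwsmg ohl dtjx mdvv ufcb
Hunk 3: at line 6 remove [aye] add [sjosi,ylm,gyad] -> 17 lines: ymoc fyu cjao uev vwp adtb sjosi ylm gyad ofsrl scq foipc iwsmg ohl dtjx mdvv ufcb
Hunk 4: at line 2 remove [uev,vwp,adtb] add [gxrsv,myo] -> 16 lines: ymoc fyu cjao gxrsv myo sjosi ylm gyad ofsrl scq foipc iwsmg ohl dtjx mdvv ufcb
Hunk 5: at line 1 remove [fyu,cjao] add [esq] -> 15 lines: ymoc esq gxrsv myo sjosi ylm gyad ofsrl scq foipc iwsmg ohl dtjx mdvv ufcb
Hunk 6: at line 2 remove [myo] add [ruz,kjce] -> 16 lines: ymoc esq gxrsv ruz kjce sjosi ylm gyad ofsrl scq foipc iwsmg ohl dtjx mdvv ufcb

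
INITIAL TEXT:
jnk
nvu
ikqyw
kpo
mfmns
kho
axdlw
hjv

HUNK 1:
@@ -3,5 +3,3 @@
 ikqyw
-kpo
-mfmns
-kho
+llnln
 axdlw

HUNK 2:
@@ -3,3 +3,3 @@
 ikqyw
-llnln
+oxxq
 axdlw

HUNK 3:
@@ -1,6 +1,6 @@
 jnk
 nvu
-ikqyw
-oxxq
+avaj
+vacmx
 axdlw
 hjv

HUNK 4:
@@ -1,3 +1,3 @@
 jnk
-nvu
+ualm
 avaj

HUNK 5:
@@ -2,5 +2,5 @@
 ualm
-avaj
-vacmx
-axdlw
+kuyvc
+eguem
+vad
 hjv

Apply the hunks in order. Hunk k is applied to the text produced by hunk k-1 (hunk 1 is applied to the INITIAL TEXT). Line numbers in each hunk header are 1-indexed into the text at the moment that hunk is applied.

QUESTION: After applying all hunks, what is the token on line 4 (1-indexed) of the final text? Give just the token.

Hunk 1: at line 3 remove [kpo,mfmns,kho] add [llnln] -> 6 lines: jnk nvu ikqyw llnln axdlw hjv
Hunk 2: at line 3 remove [llnln] add [oxxq] -> 6 lines: jnk nvu ikqyw oxxq axdlw hjv
Hunk 3: at line 1 remove [ikqyw,oxxq] add [avaj,vacmx] -> 6 lines: jnk nvu avaj vacmx axdlw hjv
Hunk 4: at line 1 remove [nvu] add [ualm] -> 6 lines: jnk ualm avaj vacmx axdlw hjv
Hunk 5: at line 2 remove [avaj,vacmx,axdlw] add [kuyvc,eguem,vad] -> 6 lines: jnk ualm kuyvc eguem vad hjv
Final line 4: eguem

Answer: eguem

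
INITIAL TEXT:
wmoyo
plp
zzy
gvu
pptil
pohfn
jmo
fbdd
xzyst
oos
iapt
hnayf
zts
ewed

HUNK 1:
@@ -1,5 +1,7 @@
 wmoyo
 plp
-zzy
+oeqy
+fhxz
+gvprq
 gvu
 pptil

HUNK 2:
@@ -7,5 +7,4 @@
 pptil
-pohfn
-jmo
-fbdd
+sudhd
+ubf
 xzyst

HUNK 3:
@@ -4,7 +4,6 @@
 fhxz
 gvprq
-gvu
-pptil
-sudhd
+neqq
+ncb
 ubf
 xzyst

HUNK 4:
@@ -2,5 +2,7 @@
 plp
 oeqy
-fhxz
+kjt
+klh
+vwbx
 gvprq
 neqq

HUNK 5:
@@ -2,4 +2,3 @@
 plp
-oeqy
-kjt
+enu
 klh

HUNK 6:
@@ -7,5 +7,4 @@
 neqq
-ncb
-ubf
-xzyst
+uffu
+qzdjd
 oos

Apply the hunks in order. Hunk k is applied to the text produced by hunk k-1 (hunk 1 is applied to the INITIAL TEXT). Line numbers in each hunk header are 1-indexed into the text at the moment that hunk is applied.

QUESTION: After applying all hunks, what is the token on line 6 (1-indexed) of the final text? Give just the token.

Hunk 1: at line 1 remove [zzy] add [oeqy,fhxz,gvprq] -> 16 lines: wmoyo plp oeqy fhxz gvprq gvu pptil pohfn jmo fbdd xzyst oos iapt hnayf zts ewed
Hunk 2: at line 7 remove [pohfn,jmo,fbdd] add [sudhd,ubf] -> 15 lines: wmoyo plp oeqy fhxz gvprq gvu pptil sudhd ubf xzyst oos iapt hnayf zts ewed
Hunk 3: at line 4 remove [gvu,pptil,sudhd] add [neqq,ncb] -> 14 lines: wmoyo plp oeqy fhxz gvprq neqq ncb ubf xzyst oos iapt hnayf zts ewed
Hunk 4: at line 2 remove [fhxz] add [kjt,klh,vwbx] -> 16 lines: wmoyo plp oeqy kjt klh vwbx gvprq neqq ncb ubf xzyst oos iapt hnayf zts ewed
Hunk 5: at line 2 remove [oeqy,kjt] add [enu] -> 15 lines: wmoyo plp enu klh vwbx gvprq neqq ncb ubf xzyst oos iapt hnayf zts ewed
Hunk 6: at line 7 remove [ncb,ubf,xzyst] add [uffu,qzdjd] -> 14 lines: wmoyo plp enu klh vwbx gvprq neqq uffu qzdjd oos iapt hnayf zts ewed
Final line 6: gvprq

Answer: gvprq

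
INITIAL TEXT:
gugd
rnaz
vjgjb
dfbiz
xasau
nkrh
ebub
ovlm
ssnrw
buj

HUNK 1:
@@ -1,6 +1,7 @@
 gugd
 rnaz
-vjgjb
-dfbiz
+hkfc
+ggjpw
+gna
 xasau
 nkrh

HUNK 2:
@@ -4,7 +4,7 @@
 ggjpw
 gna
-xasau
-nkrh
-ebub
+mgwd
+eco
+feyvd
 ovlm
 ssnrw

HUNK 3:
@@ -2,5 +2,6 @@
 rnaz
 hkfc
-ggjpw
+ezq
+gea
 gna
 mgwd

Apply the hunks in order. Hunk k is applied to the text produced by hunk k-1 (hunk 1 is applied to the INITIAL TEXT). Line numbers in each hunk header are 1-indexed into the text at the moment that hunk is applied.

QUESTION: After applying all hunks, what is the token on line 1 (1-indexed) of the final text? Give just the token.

Hunk 1: at line 1 remove [vjgjb,dfbiz] add [hkfc,ggjpw,gna] -> 11 lines: gugd rnaz hkfc ggjpw gna xasau nkrh ebub ovlm ssnrw buj
Hunk 2: at line 4 remove [xasau,nkrh,ebub] add [mgwd,eco,feyvd] -> 11 lines: gugd rnaz hkfc ggjpw gna mgwd eco feyvd ovlm ssnrw buj
Hunk 3: at line 2 remove [ggjpw] add [ezq,gea] -> 12 lines: gugd rnaz hkfc ezq gea gna mgwd eco feyvd ovlm ssnrw buj
Final line 1: gugd

Answer: gugd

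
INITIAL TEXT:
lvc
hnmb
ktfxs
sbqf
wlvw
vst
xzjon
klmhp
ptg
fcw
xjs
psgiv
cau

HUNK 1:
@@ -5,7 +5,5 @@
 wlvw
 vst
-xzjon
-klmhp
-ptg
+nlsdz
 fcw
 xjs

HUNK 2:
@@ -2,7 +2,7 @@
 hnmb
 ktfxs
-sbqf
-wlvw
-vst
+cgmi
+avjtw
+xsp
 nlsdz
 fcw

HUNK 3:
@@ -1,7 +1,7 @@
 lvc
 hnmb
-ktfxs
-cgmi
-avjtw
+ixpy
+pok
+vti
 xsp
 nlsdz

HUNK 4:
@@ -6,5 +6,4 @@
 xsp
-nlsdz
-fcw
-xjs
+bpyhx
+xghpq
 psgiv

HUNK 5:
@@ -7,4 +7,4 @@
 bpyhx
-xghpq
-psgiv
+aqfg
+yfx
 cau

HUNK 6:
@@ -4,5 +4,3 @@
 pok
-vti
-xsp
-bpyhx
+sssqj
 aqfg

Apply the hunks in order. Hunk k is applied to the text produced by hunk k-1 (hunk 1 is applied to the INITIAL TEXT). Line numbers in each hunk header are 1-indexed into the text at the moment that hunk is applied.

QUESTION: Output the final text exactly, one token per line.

Answer: lvc
hnmb
ixpy
pok
sssqj
aqfg
yfx
cau

Derivation:
Hunk 1: at line 5 remove [xzjon,klmhp,ptg] add [nlsdz] -> 11 lines: lvc hnmb ktfxs sbqf wlvw vst nlsdz fcw xjs psgiv cau
Hunk 2: at line 2 remove [sbqf,wlvw,vst] add [cgmi,avjtw,xsp] -> 11 lines: lvc hnmb ktfxs cgmi avjtw xsp nlsdz fcw xjs psgiv cau
Hunk 3: at line 1 remove [ktfxs,cgmi,avjtw] add [ixpy,pok,vti] -> 11 lines: lvc hnmb ixpy pok vti xsp nlsdz fcw xjs psgiv cau
Hunk 4: at line 6 remove [nlsdz,fcw,xjs] add [bpyhx,xghpq] -> 10 lines: lvc hnmb ixpy pok vti xsp bpyhx xghpq psgiv cau
Hunk 5: at line 7 remove [xghpq,psgiv] add [aqfg,yfx] -> 10 lines: lvc hnmb ixpy pok vti xsp bpyhx aqfg yfx cau
Hunk 6: at line 4 remove [vti,xsp,bpyhx] add [sssqj] -> 8 lines: lvc hnmb ixpy pok sssqj aqfg yfx cau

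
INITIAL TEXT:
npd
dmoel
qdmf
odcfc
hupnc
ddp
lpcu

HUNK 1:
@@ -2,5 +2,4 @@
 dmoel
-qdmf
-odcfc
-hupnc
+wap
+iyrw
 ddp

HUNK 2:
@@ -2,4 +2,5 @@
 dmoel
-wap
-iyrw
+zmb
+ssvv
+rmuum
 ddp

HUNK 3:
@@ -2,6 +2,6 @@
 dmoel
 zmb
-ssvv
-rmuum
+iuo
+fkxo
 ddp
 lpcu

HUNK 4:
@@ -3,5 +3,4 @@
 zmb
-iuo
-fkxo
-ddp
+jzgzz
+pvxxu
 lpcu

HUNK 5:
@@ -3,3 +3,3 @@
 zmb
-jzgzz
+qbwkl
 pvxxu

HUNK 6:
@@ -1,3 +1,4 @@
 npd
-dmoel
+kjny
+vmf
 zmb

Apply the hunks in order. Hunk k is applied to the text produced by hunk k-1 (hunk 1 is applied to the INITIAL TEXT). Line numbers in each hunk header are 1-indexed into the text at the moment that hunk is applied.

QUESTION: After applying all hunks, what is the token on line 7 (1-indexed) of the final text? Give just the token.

Answer: lpcu

Derivation:
Hunk 1: at line 2 remove [qdmf,odcfc,hupnc] add [wap,iyrw] -> 6 lines: npd dmoel wap iyrw ddp lpcu
Hunk 2: at line 2 remove [wap,iyrw] add [zmb,ssvv,rmuum] -> 7 lines: npd dmoel zmb ssvv rmuum ddp lpcu
Hunk 3: at line 2 remove [ssvv,rmuum] add [iuo,fkxo] -> 7 lines: npd dmoel zmb iuo fkxo ddp lpcu
Hunk 4: at line 3 remove [iuo,fkxo,ddp] add [jzgzz,pvxxu] -> 6 lines: npd dmoel zmb jzgzz pvxxu lpcu
Hunk 5: at line 3 remove [jzgzz] add [qbwkl] -> 6 lines: npd dmoel zmb qbwkl pvxxu lpcu
Hunk 6: at line 1 remove [dmoel] add [kjny,vmf] -> 7 lines: npd kjny vmf zmb qbwkl pvxxu lpcu
Final line 7: lpcu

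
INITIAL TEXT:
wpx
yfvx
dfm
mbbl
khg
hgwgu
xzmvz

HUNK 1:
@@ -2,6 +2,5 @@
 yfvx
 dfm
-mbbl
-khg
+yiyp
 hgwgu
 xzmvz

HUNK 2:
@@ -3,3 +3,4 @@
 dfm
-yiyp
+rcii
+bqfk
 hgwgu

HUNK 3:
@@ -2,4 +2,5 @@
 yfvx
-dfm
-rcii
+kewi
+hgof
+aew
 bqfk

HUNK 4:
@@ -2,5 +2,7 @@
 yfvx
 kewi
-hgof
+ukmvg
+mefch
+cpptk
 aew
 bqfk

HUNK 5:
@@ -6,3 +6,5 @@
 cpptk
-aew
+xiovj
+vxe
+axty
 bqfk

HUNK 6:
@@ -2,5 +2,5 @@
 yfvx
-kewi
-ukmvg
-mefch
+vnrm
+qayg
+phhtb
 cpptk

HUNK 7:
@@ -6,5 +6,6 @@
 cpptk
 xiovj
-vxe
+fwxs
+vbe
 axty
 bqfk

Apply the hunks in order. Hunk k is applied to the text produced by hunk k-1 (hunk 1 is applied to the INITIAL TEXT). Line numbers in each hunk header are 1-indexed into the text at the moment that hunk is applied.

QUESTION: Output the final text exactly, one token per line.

Answer: wpx
yfvx
vnrm
qayg
phhtb
cpptk
xiovj
fwxs
vbe
axty
bqfk
hgwgu
xzmvz

Derivation:
Hunk 1: at line 2 remove [mbbl,khg] add [yiyp] -> 6 lines: wpx yfvx dfm yiyp hgwgu xzmvz
Hunk 2: at line 3 remove [yiyp] add [rcii,bqfk] -> 7 lines: wpx yfvx dfm rcii bqfk hgwgu xzmvz
Hunk 3: at line 2 remove [dfm,rcii] add [kewi,hgof,aew] -> 8 lines: wpx yfvx kewi hgof aew bqfk hgwgu xzmvz
Hunk 4: at line 2 remove [hgof] add [ukmvg,mefch,cpptk] -> 10 lines: wpx yfvx kewi ukmvg mefch cpptk aew bqfk hgwgu xzmvz
Hunk 5: at line 6 remove [aew] add [xiovj,vxe,axty] -> 12 lines: wpx yfvx kewi ukmvg mefch cpptk xiovj vxe axty bqfk hgwgu xzmvz
Hunk 6: at line 2 remove [kewi,ukmvg,mefch] add [vnrm,qayg,phhtb] -> 12 lines: wpx yfvx vnrm qayg phhtb cpptk xiovj vxe axty bqfk hgwgu xzmvz
Hunk 7: at line 6 remove [vxe] add [fwxs,vbe] -> 13 lines: wpx yfvx vnrm qayg phhtb cpptk xiovj fwxs vbe axty bqfk hgwgu xzmvz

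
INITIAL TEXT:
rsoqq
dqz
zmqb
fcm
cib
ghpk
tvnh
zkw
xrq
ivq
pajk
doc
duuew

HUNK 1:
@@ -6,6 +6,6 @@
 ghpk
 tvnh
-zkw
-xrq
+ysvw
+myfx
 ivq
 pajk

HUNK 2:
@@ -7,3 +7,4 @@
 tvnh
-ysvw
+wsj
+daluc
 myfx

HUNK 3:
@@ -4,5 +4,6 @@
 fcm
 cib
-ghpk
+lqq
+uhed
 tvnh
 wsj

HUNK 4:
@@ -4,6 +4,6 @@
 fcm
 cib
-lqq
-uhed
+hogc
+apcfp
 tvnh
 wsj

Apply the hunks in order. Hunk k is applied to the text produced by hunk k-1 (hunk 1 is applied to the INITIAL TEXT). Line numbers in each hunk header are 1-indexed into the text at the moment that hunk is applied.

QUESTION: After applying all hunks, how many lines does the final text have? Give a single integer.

Hunk 1: at line 6 remove [zkw,xrq] add [ysvw,myfx] -> 13 lines: rsoqq dqz zmqb fcm cib ghpk tvnh ysvw myfx ivq pajk doc duuew
Hunk 2: at line 7 remove [ysvw] add [wsj,daluc] -> 14 lines: rsoqq dqz zmqb fcm cib ghpk tvnh wsj daluc myfx ivq pajk doc duuew
Hunk 3: at line 4 remove [ghpk] add [lqq,uhed] -> 15 lines: rsoqq dqz zmqb fcm cib lqq uhed tvnh wsj daluc myfx ivq pajk doc duuew
Hunk 4: at line 4 remove [lqq,uhed] add [hogc,apcfp] -> 15 lines: rsoqq dqz zmqb fcm cib hogc apcfp tvnh wsj daluc myfx ivq pajk doc duuew
Final line count: 15

Answer: 15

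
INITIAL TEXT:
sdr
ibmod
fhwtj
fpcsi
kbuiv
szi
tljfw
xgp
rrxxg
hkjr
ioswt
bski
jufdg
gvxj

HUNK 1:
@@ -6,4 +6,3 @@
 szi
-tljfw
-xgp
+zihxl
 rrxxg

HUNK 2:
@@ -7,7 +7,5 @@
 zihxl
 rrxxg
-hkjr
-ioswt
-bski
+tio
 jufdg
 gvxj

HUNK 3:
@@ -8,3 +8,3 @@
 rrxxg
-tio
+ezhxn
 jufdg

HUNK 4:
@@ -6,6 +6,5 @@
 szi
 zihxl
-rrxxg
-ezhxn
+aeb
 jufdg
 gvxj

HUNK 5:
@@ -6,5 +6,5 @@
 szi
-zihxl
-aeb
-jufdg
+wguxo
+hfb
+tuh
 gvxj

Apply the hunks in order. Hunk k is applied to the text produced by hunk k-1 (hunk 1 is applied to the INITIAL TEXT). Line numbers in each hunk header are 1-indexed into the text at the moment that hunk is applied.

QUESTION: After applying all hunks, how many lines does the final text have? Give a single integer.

Hunk 1: at line 6 remove [tljfw,xgp] add [zihxl] -> 13 lines: sdr ibmod fhwtj fpcsi kbuiv szi zihxl rrxxg hkjr ioswt bski jufdg gvxj
Hunk 2: at line 7 remove [hkjr,ioswt,bski] add [tio] -> 11 lines: sdr ibmod fhwtj fpcsi kbuiv szi zihxl rrxxg tio jufdg gvxj
Hunk 3: at line 8 remove [tio] add [ezhxn] -> 11 lines: sdr ibmod fhwtj fpcsi kbuiv szi zihxl rrxxg ezhxn jufdg gvxj
Hunk 4: at line 6 remove [rrxxg,ezhxn] add [aeb] -> 10 lines: sdr ibmod fhwtj fpcsi kbuiv szi zihxl aeb jufdg gvxj
Hunk 5: at line 6 remove [zihxl,aeb,jufdg] add [wguxo,hfb,tuh] -> 10 lines: sdr ibmod fhwtj fpcsi kbuiv szi wguxo hfb tuh gvxj
Final line count: 10

Answer: 10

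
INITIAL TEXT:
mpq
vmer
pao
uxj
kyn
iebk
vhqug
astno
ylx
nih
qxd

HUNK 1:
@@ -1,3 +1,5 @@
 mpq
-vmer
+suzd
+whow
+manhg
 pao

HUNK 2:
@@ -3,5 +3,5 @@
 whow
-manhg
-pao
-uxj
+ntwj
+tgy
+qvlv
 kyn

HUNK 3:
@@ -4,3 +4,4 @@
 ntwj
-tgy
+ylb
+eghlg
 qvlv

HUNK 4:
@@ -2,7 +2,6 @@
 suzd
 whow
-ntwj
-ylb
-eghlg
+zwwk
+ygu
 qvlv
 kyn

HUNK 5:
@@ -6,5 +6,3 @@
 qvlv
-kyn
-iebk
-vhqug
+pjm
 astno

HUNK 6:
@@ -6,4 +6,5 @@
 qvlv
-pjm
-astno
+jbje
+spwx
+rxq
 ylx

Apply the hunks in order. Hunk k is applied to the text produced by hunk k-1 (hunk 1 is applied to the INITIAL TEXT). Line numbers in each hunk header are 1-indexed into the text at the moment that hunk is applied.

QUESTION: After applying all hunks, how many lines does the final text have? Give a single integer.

Answer: 12

Derivation:
Hunk 1: at line 1 remove [vmer] add [suzd,whow,manhg] -> 13 lines: mpq suzd whow manhg pao uxj kyn iebk vhqug astno ylx nih qxd
Hunk 2: at line 3 remove [manhg,pao,uxj] add [ntwj,tgy,qvlv] -> 13 lines: mpq suzd whow ntwj tgy qvlv kyn iebk vhqug astno ylx nih qxd
Hunk 3: at line 4 remove [tgy] add [ylb,eghlg] -> 14 lines: mpq suzd whow ntwj ylb eghlg qvlv kyn iebk vhqug astno ylx nih qxd
Hunk 4: at line 2 remove [ntwj,ylb,eghlg] add [zwwk,ygu] -> 13 lines: mpq suzd whow zwwk ygu qvlv kyn iebk vhqug astno ylx nih qxd
Hunk 5: at line 6 remove [kyn,iebk,vhqug] add [pjm] -> 11 lines: mpq suzd whow zwwk ygu qvlv pjm astno ylx nih qxd
Hunk 6: at line 6 remove [pjm,astno] add [jbje,spwx,rxq] -> 12 lines: mpq suzd whow zwwk ygu qvlv jbje spwx rxq ylx nih qxd
Final line count: 12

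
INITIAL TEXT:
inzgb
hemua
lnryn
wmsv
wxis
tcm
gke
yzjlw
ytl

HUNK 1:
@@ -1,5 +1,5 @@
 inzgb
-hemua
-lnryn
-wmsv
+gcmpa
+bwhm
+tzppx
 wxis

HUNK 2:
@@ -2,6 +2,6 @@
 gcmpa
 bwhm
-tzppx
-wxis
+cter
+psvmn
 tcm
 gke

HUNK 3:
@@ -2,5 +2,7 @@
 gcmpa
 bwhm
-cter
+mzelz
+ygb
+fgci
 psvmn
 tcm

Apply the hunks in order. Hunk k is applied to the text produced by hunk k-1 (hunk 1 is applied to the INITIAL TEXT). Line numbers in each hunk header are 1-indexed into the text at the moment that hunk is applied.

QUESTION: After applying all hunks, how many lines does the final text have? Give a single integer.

Answer: 11

Derivation:
Hunk 1: at line 1 remove [hemua,lnryn,wmsv] add [gcmpa,bwhm,tzppx] -> 9 lines: inzgb gcmpa bwhm tzppx wxis tcm gke yzjlw ytl
Hunk 2: at line 2 remove [tzppx,wxis] add [cter,psvmn] -> 9 lines: inzgb gcmpa bwhm cter psvmn tcm gke yzjlw ytl
Hunk 3: at line 2 remove [cter] add [mzelz,ygb,fgci] -> 11 lines: inzgb gcmpa bwhm mzelz ygb fgci psvmn tcm gke yzjlw ytl
Final line count: 11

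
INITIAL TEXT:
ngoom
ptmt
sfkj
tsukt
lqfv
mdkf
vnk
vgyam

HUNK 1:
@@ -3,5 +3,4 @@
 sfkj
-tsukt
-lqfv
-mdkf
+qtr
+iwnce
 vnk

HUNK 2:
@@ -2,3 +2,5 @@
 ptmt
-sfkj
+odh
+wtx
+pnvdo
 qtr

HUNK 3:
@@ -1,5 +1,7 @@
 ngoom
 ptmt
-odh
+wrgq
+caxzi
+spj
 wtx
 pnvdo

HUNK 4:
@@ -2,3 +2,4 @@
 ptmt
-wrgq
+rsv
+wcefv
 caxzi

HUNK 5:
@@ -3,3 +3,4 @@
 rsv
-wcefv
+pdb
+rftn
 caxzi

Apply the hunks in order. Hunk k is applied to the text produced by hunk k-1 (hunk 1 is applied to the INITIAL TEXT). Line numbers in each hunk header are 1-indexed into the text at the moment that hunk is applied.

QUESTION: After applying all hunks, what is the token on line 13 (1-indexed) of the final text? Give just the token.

Hunk 1: at line 3 remove [tsukt,lqfv,mdkf] add [qtr,iwnce] -> 7 lines: ngoom ptmt sfkj qtr iwnce vnk vgyam
Hunk 2: at line 2 remove [sfkj] add [odh,wtx,pnvdo] -> 9 lines: ngoom ptmt odh wtx pnvdo qtr iwnce vnk vgyam
Hunk 3: at line 1 remove [odh] add [wrgq,caxzi,spj] -> 11 lines: ngoom ptmt wrgq caxzi spj wtx pnvdo qtr iwnce vnk vgyam
Hunk 4: at line 2 remove [wrgq] add [rsv,wcefv] -> 12 lines: ngoom ptmt rsv wcefv caxzi spj wtx pnvdo qtr iwnce vnk vgyam
Hunk 5: at line 3 remove [wcefv] add [pdb,rftn] -> 13 lines: ngoom ptmt rsv pdb rftn caxzi spj wtx pnvdo qtr iwnce vnk vgyam
Final line 13: vgyam

Answer: vgyam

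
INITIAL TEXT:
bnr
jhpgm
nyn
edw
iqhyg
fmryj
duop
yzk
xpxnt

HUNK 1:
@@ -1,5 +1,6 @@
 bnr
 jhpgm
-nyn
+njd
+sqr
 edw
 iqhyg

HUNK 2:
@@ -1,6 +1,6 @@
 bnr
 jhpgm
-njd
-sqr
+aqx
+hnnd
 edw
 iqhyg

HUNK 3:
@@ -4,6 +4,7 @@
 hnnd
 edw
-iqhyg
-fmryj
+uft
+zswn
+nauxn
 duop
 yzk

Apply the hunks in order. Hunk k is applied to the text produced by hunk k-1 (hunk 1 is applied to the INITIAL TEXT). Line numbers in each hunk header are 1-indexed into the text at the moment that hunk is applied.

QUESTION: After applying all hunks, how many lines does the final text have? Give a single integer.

Hunk 1: at line 1 remove [nyn] add [njd,sqr] -> 10 lines: bnr jhpgm njd sqr edw iqhyg fmryj duop yzk xpxnt
Hunk 2: at line 1 remove [njd,sqr] add [aqx,hnnd] -> 10 lines: bnr jhpgm aqx hnnd edw iqhyg fmryj duop yzk xpxnt
Hunk 3: at line 4 remove [iqhyg,fmryj] add [uft,zswn,nauxn] -> 11 lines: bnr jhpgm aqx hnnd edw uft zswn nauxn duop yzk xpxnt
Final line count: 11

Answer: 11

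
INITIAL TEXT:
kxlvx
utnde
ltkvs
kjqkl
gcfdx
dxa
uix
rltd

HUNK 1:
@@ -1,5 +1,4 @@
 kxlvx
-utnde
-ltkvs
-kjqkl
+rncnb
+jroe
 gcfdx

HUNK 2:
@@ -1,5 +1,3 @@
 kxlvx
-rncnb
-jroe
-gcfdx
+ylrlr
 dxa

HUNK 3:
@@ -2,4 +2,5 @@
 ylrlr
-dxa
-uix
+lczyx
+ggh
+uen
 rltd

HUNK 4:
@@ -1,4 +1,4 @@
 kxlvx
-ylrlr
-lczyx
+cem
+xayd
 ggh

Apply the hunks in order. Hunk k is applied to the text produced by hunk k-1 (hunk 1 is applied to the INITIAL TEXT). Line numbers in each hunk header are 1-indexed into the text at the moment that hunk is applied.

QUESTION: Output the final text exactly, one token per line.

Answer: kxlvx
cem
xayd
ggh
uen
rltd

Derivation:
Hunk 1: at line 1 remove [utnde,ltkvs,kjqkl] add [rncnb,jroe] -> 7 lines: kxlvx rncnb jroe gcfdx dxa uix rltd
Hunk 2: at line 1 remove [rncnb,jroe,gcfdx] add [ylrlr] -> 5 lines: kxlvx ylrlr dxa uix rltd
Hunk 3: at line 2 remove [dxa,uix] add [lczyx,ggh,uen] -> 6 lines: kxlvx ylrlr lczyx ggh uen rltd
Hunk 4: at line 1 remove [ylrlr,lczyx] add [cem,xayd] -> 6 lines: kxlvx cem xayd ggh uen rltd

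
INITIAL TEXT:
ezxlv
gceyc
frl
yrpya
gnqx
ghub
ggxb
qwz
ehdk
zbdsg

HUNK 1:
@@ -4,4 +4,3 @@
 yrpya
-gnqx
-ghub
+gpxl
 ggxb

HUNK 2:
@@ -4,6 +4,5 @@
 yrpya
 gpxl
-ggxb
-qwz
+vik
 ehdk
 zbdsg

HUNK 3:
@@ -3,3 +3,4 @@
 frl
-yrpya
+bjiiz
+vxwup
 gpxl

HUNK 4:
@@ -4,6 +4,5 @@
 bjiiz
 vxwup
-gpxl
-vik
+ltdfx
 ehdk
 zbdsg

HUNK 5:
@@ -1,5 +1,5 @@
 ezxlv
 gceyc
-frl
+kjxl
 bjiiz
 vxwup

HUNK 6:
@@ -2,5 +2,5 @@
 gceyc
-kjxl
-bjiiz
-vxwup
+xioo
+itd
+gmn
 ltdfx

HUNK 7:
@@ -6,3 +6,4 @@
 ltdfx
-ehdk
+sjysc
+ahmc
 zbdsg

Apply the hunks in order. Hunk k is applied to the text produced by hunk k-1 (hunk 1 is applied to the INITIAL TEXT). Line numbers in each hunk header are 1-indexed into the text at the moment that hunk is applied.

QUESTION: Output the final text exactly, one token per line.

Hunk 1: at line 4 remove [gnqx,ghub] add [gpxl] -> 9 lines: ezxlv gceyc frl yrpya gpxl ggxb qwz ehdk zbdsg
Hunk 2: at line 4 remove [ggxb,qwz] add [vik] -> 8 lines: ezxlv gceyc frl yrpya gpxl vik ehdk zbdsg
Hunk 3: at line 3 remove [yrpya] add [bjiiz,vxwup] -> 9 lines: ezxlv gceyc frl bjiiz vxwup gpxl vik ehdk zbdsg
Hunk 4: at line 4 remove [gpxl,vik] add [ltdfx] -> 8 lines: ezxlv gceyc frl bjiiz vxwup ltdfx ehdk zbdsg
Hunk 5: at line 1 remove [frl] add [kjxl] -> 8 lines: ezxlv gceyc kjxl bjiiz vxwup ltdfx ehdk zbdsg
Hunk 6: at line 2 remove [kjxl,bjiiz,vxwup] add [xioo,itd,gmn] -> 8 lines: ezxlv gceyc xioo itd gmn ltdfx ehdk zbdsg
Hunk 7: at line 6 remove [ehdk] add [sjysc,ahmc] -> 9 lines: ezxlv gceyc xioo itd gmn ltdfx sjysc ahmc zbdsg

Answer: ezxlv
gceyc
xioo
itd
gmn
ltdfx
sjysc
ahmc
zbdsg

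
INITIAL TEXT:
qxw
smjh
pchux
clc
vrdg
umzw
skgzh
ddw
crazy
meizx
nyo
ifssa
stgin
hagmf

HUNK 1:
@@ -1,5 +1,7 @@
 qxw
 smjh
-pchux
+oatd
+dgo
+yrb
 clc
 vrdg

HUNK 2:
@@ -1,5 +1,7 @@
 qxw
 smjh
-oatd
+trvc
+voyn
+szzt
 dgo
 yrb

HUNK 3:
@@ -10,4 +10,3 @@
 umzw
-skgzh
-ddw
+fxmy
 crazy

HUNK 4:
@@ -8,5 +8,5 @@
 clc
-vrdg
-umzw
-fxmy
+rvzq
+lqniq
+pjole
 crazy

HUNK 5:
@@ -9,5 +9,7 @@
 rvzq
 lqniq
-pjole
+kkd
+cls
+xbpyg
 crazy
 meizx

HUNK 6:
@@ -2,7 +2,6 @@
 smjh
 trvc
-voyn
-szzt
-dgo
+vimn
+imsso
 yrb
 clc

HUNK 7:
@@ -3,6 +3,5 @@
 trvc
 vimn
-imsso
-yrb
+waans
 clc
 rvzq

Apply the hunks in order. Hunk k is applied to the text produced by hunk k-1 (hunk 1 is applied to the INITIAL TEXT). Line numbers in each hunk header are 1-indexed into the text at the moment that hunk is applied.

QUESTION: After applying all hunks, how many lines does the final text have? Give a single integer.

Hunk 1: at line 1 remove [pchux] add [oatd,dgo,yrb] -> 16 lines: qxw smjh oatd dgo yrb clc vrdg umzw skgzh ddw crazy meizx nyo ifssa stgin hagmf
Hunk 2: at line 1 remove [oatd] add [trvc,voyn,szzt] -> 18 lines: qxw smjh trvc voyn szzt dgo yrb clc vrdg umzw skgzh ddw crazy meizx nyo ifssa stgin hagmf
Hunk 3: at line 10 remove [skgzh,ddw] add [fxmy] -> 17 lines: qxw smjh trvc voyn szzt dgo yrb clc vrdg umzw fxmy crazy meizx nyo ifssa stgin hagmf
Hunk 4: at line 8 remove [vrdg,umzw,fxmy] add [rvzq,lqniq,pjole] -> 17 lines: qxw smjh trvc voyn szzt dgo yrb clc rvzq lqniq pjole crazy meizx nyo ifssa stgin hagmf
Hunk 5: at line 9 remove [pjole] add [kkd,cls,xbpyg] -> 19 lines: qxw smjh trvc voyn szzt dgo yrb clc rvzq lqniq kkd cls xbpyg crazy meizx nyo ifssa stgin hagmf
Hunk 6: at line 2 remove [voyn,szzt,dgo] add [vimn,imsso] -> 18 lines: qxw smjh trvc vimn imsso yrb clc rvzq lqniq kkd cls xbpyg crazy meizx nyo ifssa stgin hagmf
Hunk 7: at line 3 remove [imsso,yrb] add [waans] -> 17 lines: qxw smjh trvc vimn waans clc rvzq lqniq kkd cls xbpyg crazy meizx nyo ifssa stgin hagmf
Final line count: 17

Answer: 17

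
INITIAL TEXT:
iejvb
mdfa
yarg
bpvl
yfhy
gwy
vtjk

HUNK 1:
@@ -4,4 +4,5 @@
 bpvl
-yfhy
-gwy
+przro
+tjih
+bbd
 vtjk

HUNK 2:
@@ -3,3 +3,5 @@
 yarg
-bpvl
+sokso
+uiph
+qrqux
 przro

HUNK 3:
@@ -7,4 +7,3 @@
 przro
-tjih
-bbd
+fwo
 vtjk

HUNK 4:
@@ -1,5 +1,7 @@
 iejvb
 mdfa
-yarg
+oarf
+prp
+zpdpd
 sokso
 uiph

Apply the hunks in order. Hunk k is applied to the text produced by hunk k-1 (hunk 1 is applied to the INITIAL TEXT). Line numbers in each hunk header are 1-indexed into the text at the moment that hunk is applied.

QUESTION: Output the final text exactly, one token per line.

Hunk 1: at line 4 remove [yfhy,gwy] add [przro,tjih,bbd] -> 8 lines: iejvb mdfa yarg bpvl przro tjih bbd vtjk
Hunk 2: at line 3 remove [bpvl] add [sokso,uiph,qrqux] -> 10 lines: iejvb mdfa yarg sokso uiph qrqux przro tjih bbd vtjk
Hunk 3: at line 7 remove [tjih,bbd] add [fwo] -> 9 lines: iejvb mdfa yarg sokso uiph qrqux przro fwo vtjk
Hunk 4: at line 1 remove [yarg] add [oarf,prp,zpdpd] -> 11 lines: iejvb mdfa oarf prp zpdpd sokso uiph qrqux przro fwo vtjk

Answer: iejvb
mdfa
oarf
prp
zpdpd
sokso
uiph
qrqux
przro
fwo
vtjk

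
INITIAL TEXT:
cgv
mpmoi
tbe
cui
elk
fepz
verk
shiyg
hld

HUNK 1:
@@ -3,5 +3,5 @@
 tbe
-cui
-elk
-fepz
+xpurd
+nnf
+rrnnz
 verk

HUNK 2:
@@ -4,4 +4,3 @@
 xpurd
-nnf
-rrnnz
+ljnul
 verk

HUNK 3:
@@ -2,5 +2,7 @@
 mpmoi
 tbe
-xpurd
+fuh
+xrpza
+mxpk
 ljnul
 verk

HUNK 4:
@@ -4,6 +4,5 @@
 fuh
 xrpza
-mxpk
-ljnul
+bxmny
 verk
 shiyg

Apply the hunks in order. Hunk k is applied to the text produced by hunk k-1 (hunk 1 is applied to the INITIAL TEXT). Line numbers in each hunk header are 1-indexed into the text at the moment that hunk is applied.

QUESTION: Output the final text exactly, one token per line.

Hunk 1: at line 3 remove [cui,elk,fepz] add [xpurd,nnf,rrnnz] -> 9 lines: cgv mpmoi tbe xpurd nnf rrnnz verk shiyg hld
Hunk 2: at line 4 remove [nnf,rrnnz] add [ljnul] -> 8 lines: cgv mpmoi tbe xpurd ljnul verk shiyg hld
Hunk 3: at line 2 remove [xpurd] add [fuh,xrpza,mxpk] -> 10 lines: cgv mpmoi tbe fuh xrpza mxpk ljnul verk shiyg hld
Hunk 4: at line 4 remove [mxpk,ljnul] add [bxmny] -> 9 lines: cgv mpmoi tbe fuh xrpza bxmny verk shiyg hld

Answer: cgv
mpmoi
tbe
fuh
xrpza
bxmny
verk
shiyg
hld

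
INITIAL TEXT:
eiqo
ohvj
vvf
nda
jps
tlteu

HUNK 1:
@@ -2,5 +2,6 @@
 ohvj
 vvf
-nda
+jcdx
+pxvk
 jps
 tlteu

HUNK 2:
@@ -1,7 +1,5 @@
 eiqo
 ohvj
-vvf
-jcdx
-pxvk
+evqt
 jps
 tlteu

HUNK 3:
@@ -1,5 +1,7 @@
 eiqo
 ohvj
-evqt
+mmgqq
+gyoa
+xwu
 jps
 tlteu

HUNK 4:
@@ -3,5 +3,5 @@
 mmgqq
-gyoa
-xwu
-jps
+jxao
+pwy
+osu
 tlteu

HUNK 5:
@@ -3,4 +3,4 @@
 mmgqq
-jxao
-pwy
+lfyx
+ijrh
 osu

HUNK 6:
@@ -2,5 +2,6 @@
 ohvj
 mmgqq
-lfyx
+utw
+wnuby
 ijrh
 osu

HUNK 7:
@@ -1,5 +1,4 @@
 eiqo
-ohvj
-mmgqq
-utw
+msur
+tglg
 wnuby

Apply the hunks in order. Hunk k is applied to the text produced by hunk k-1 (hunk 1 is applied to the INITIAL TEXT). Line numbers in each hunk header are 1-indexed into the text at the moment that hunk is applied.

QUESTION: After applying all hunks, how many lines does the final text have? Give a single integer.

Hunk 1: at line 2 remove [nda] add [jcdx,pxvk] -> 7 lines: eiqo ohvj vvf jcdx pxvk jps tlteu
Hunk 2: at line 1 remove [vvf,jcdx,pxvk] add [evqt] -> 5 lines: eiqo ohvj evqt jps tlteu
Hunk 3: at line 1 remove [evqt] add [mmgqq,gyoa,xwu] -> 7 lines: eiqo ohvj mmgqq gyoa xwu jps tlteu
Hunk 4: at line 3 remove [gyoa,xwu,jps] add [jxao,pwy,osu] -> 7 lines: eiqo ohvj mmgqq jxao pwy osu tlteu
Hunk 5: at line 3 remove [jxao,pwy] add [lfyx,ijrh] -> 7 lines: eiqo ohvj mmgqq lfyx ijrh osu tlteu
Hunk 6: at line 2 remove [lfyx] add [utw,wnuby] -> 8 lines: eiqo ohvj mmgqq utw wnuby ijrh osu tlteu
Hunk 7: at line 1 remove [ohvj,mmgqq,utw] add [msur,tglg] -> 7 lines: eiqo msur tglg wnuby ijrh osu tlteu
Final line count: 7

Answer: 7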